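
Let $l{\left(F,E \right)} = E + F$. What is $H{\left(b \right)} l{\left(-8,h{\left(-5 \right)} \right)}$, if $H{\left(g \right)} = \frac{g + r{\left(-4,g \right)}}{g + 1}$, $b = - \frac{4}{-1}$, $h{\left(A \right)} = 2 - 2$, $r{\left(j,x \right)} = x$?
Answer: $- \frac{64}{5} \approx -12.8$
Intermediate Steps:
$h{\left(A \right)} = 0$
$b = 4$ ($b = \left(-4\right) \left(-1\right) = 4$)
$H{\left(g \right)} = \frac{2 g}{1 + g}$ ($H{\left(g \right)} = \frac{g + g}{g + 1} = \frac{2 g}{1 + g}$)
$H{\left(b \right)} l{\left(-8,h{\left(-5 \right)} \right)} = 2 \cdot 4 \frac{1}{1 + 4} \left(0 - 8\right) = 2 \cdot 4 \cdot \frac{1}{5} \left(-8\right) = \frac{8}{5} \left(-8\right) = - \frac{64}{5}$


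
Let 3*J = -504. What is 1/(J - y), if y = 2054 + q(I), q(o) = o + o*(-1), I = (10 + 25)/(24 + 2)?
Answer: -1/2222 ≈ -0.00045004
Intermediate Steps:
I = 35/26 ≈ 1.3462
J = -168 (J = (⅓)*(-504) = -168)
q(o) = 0 (q(o) = o - o = 0)
y = 2054 (y = 2054 + 0 = 2054)
1/(J - y) = 1/(-168 - 1*2054) = 1/(-168 - 2054) = 1/(-2222) = -1/2222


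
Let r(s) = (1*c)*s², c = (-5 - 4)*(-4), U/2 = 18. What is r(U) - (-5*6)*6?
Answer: 46836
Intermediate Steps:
U = 36 (U = 2*18 = 36)
c = 36 (c = -9*(-4) = 36)
r(s) = 36*s² (r(s) = (1*36)*s² = 36*s²)
r(U) - (-5*6)*6 = 36*36² - (-5*6)*6 = 36*1296 - (-30)*6 = 46656 - 1*(-180) = 46656 + 180 = 46836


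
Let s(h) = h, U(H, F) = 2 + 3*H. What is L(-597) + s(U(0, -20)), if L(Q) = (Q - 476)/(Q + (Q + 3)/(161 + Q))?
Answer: 493612/129849 ≈ 3.8014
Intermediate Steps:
L(Q) = (-476 + Q)/(Q + (3 + Q)/(161 + Q))
L(-597) + s(U(0, -20)) = (-76636 + (-597)² - 315*(-597))/(3 + (-597)² + 162*(-597)) + (2 + 3*0) = (-76636 + 356409 + 188055)/(3 + 356409 - 96714) + (2 + 0) = 467828/259698 + 2 = (1/259698)*467828 + 2 = 233914/129849 + 2 = 493612/129849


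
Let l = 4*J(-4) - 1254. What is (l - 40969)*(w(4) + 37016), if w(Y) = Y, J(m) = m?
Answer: -1563687780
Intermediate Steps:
l = -1270 (l = 4*(-4) - 1254 = -16 - 1254 = -1270)
(l - 40969)*(w(4) + 37016) = (-1270 - 40969)*(4 + 37016) = -42239*37020 = -1563687780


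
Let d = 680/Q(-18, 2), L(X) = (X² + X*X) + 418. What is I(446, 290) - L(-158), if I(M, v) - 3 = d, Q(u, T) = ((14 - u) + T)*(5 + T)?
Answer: -352381/7 ≈ -50340.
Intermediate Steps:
Q(u, T) = (5 + T)*(14 + T - u) (Q(u, T) = (14 + T - u)*(5 + T) = (5 + T)*(14 + T - u))
L(X) = 418 + 2*X² (L(X) = (X² + X²) + 418 = 2*X² + 418 = 418 + 2*X²)
d = 20/7 (d = 680/(70 + 2² - 5*(-18) + 19*2 - 1*2*(-18)) = 680/(70 + 4 + 90 + 38 + 36) = 680/238 = 680*(1/238) = 20/7 ≈ 2.8571)
I(M, v) = 41/7 (I(M, v) = 3 + 20/7 = 41/7)
I(446, 290) - L(-158) = 41/7 - (418 + 2*(-158)²) = 41/7 - (418 + 2*24964) = 41/7 - (418 + 49928) = 41/7 - 1*50346 = 41/7 - 50346 = -352381/7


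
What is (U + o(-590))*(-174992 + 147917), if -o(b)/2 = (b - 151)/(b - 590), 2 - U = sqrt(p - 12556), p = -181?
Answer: -2377185/118 + 27075*I*sqrt(12737) ≈ -20146.0 + 3.0556e+6*I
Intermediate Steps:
U = 2 - I*sqrt(12737) (U = 2 - sqrt(-181 - 12556) = 2 - sqrt(-12737) = 2 - I*sqrt(12737) ≈ 2.0 - 112.86*I)
o(b) = -2*(-151 + b)/(-590 + b) (o(b) = -2*(b - 151)/(b - 590) = -2*(-151 + b)/(-590 + b))
(U + o(-590))*(-174992 + 147917) = ((2 - I*sqrt(12737)) + 2*(151 - 1*(-590))/(-590 - 590))*(-174992 + 147917) = ((2 - I*sqrt(12737)) + 2*(151 + 590)/(-1180))*(-27075) = ((2 - I*sqrt(12737)) + 2*(-1/1180)*741)*(-27075) = ((2 - I*sqrt(12737)) - 741/590)*(-27075) = (439/590 - I*sqrt(12737))*(-27075) = -2377185/118 + 27075*I*sqrt(12737)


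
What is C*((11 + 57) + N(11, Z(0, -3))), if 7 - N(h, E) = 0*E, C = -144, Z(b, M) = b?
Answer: -10800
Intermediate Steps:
N(h, E) = 7 (N(h, E) = 7 - 0*E = 7 - 1*0 = 7 + 0 = 7)
C*((11 + 57) + N(11, Z(0, -3))) = -144*((11 + 57) + 7) = -144*(68 + 7) = -144*75 = -10800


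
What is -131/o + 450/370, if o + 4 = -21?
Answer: 5972/925 ≈ 6.4562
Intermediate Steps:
o = -25 (o = -4 - 21 = -25)
-131/o + 450/370 = -131/(-25) + 450/370 = -131*(-1/25) + 450*(1/370) = 131/25 + 45/37 = 5972/925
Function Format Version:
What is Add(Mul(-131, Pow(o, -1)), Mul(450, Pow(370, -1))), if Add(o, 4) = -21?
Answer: Rational(5972, 925) ≈ 6.4562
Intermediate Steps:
o = -25 (o = Add(-4, -21) = -25)
Add(Mul(-131, Pow(o, -1)), Mul(450, Pow(370, -1))) = Add(Mul(-131, Pow(-25, -1)), Mul(450, Pow(370, -1))) = Add(Mul(-131, Rational(-1, 25)), Mul(450, Rational(1, 370))) = Add(Rational(131, 25), Rational(45, 37)) = Rational(5972, 925)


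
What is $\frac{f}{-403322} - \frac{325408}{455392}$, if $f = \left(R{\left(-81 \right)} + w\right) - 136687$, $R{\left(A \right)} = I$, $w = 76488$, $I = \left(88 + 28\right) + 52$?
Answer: $- \frac{3247080257}{5739675382} \approx -0.56573$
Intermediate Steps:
$I = 168$ ($I = 116 + 52 = 168$)
$R{\left(A \right)} = 168$
$f = -60031$ ($f = \left(168 + 76488\right) - 136687 = 76656 - 136687 = -60031$)
$\frac{f}{-403322} - \frac{325408}{455392} = - \frac{60031}{-403322} - \frac{325408}{455392} = \left(-60031\right) \left(- \frac{1}{403322}\right) - \frac{10169}{14231} = \frac{60031}{403322} - \frac{10169}{14231} = - \frac{3247080257}{5739675382}$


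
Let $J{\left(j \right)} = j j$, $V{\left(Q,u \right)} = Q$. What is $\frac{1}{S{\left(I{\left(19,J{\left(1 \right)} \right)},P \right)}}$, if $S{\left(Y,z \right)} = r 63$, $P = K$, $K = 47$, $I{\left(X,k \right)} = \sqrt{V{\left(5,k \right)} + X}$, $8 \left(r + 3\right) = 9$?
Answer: $- \frac{8}{945} \approx -0.0084656$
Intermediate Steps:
$r = - \frac{15}{8}$ ($r = -3 + \frac{1}{8} \cdot 9 = -3 + \frac{9}{8} = - \frac{15}{8} \approx -1.875$)
$J{\left(j \right)} = j^{2}$
$I{\left(X,k \right)} = \sqrt{5 + X}$
$P = 47$
$S{\left(Y,z \right)} = - \frac{945}{8}$ ($S{\left(Y,z \right)} = \left(- \frac{15}{8}\right) 63 = - \frac{945}{8}$)
$\frac{1}{S{\left(I{\left(19,J{\left(1 \right)} \right)},P \right)}} = \frac{1}{- \frac{945}{8}} = - \frac{8}{945}$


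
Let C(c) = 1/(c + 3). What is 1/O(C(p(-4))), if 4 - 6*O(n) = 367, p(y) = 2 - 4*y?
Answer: -2/121 ≈ -0.016529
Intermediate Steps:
C(c) = 1/(3 + c)
O(n) = -121/2 (O(n) = ⅔ - ⅙*367 = ⅔ - 367/6 = -121/2)
1/O(C(p(-4))) = 1/(-121/2) = -2/121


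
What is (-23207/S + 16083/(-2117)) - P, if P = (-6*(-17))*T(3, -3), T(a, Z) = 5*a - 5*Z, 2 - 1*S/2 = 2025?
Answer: -26226011519/8565382 ≈ -3061.9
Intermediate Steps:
S = -4046 (S = 4 - 2*2025 = 4 - 4050 = -4046)
T(a, Z) = -5*Z + 5*a
P = 3060 (P = (-6*(-17))*(-5*(-3) + 5*3) = 102*(15 + 15) = 102*30 = 3060)
(-23207/S + 16083/(-2117)) - P = (-23207/(-4046) + 16083/(-2117)) - 1*3060 = (-23207*(-1/4046) + 16083*(-1/2117)) - 3060 = (23207/4046 - 16083/2117) - 3060 = -15942599/8565382 - 3060 = -26226011519/8565382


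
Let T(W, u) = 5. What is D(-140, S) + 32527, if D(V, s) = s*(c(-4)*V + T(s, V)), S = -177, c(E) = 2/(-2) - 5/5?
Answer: -17918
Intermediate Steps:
c(E) = -2 (c(E) = 2*(-1/2) - 5*1/5 = -1 - 1 = -2)
D(V, s) = s*(5 - 2*V) (D(V, s) = s*(-2*V + 5) = s*(5 - 2*V))
D(-140, S) + 32527 = -177*(5 - 2*(-140)) + 32527 = -177*(5 + 280) + 32527 = -177*285 + 32527 = -50445 + 32527 = -17918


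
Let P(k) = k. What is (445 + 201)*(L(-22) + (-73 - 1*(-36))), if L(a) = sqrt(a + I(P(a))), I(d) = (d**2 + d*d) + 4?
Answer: -23902 + 3230*sqrt(38) ≈ -3990.9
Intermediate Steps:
I(d) = 4 + 2*d**2 (I(d) = (d**2 + d**2) + 4 = 2*d**2 + 4 = 4 + 2*d**2)
L(a) = sqrt(4 + a + 2*a**2) (L(a) = sqrt(a + (4 + 2*a**2)) = sqrt(4 + a + 2*a**2))
(445 + 201)*(L(-22) + (-73 - 1*(-36))) = (445 + 201)*(sqrt(4 - 22 + 2*(-22)**2) + (-73 - 1*(-36))) = 646*(sqrt(4 - 22 + 2*484) + (-73 + 36)) = 646*(sqrt(4 - 22 + 968) - 37) = 646*(sqrt(950) - 37) = 646*(5*sqrt(38) - 37) = 646*(-37 + 5*sqrt(38)) = -23902 + 3230*sqrt(38)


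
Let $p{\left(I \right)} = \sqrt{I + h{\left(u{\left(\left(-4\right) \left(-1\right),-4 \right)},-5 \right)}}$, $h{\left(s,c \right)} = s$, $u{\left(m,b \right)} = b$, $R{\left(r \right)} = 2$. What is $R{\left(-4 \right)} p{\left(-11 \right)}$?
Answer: $2 i \sqrt{15} \approx 7.746 i$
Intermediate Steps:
$p{\left(I \right)} = \sqrt{-4 + I}$ ($p{\left(I \right)} = \sqrt{I - 4} = \sqrt{-4 + I}$)
$R{\left(-4 \right)} p{\left(-11 \right)} = 2 \sqrt{-4 - 11} = 2 \sqrt{-15} = 2 i \sqrt{15}$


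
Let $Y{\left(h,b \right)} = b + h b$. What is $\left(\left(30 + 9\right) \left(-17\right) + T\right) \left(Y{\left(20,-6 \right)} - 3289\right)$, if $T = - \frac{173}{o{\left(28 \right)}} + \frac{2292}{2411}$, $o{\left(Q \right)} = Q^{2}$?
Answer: $\frac{4275029116105}{1890224} \approx 2.2617 \cdot 10^{6}$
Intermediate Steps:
$Y{\left(h,b \right)} = b + b h$
$T = \frac{1379825}{1890224}$ ($T = - \frac{173}{28^{2}} + \frac{2292}{2411} = - \frac{173}{784} + 2292 \cdot \frac{1}{2411} = \left(-173\right) \frac{1}{784} + \frac{2292}{2411} = - \frac{173}{784} + \frac{2292}{2411} = \frac{1379825}{1890224} \approx 0.72998$)
$\left(\left(30 + 9\right) \left(-17\right) + T\right) \left(Y{\left(20,-6 \right)} - 3289\right) = \left(\left(30 + 9\right) \left(-17\right) + \frac{1379825}{1890224}\right) \left(- 6 \left(1 + 20\right) - 3289\right) = \left(39 \left(-17\right) + \frac{1379825}{1890224}\right) \left(\left(-6\right) 21 - 3289\right) = \left(-663 + \frac{1379825}{1890224}\right) \left(-126 - 3289\right) = \left(- \frac{1251838687}{1890224}\right) \left(-3415\right) = \frac{4275029116105}{1890224}$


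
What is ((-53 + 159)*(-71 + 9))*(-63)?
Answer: 414036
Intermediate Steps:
((-53 + 159)*(-71 + 9))*(-63) = (106*(-62))*(-63) = -6572*(-63) = 414036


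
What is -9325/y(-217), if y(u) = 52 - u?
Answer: -9325/269 ≈ -34.665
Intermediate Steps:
-9325/y(-217) = -9325/(52 - 1*(-217)) = -9325/(52 + 217) = -9325/269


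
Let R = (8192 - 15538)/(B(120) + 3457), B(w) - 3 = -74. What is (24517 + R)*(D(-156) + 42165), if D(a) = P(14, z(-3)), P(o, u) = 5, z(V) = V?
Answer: 1750207149360/1693 ≈ 1.0338e+9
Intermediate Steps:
B(w) = -71 (B(w) = 3 - 74 = -71)
D(a) = 5
R = -3673/1693 (R = (8192 - 15538)/(-71 + 3457) = -7346/3386 = -7346*1/3386 = -3673/1693 ≈ -2.1695)
(24517 + R)*(D(-156) + 42165) = (24517 - 3673/1693)*(5 + 42165) = (41503608/1693)*42170 = 1750207149360/1693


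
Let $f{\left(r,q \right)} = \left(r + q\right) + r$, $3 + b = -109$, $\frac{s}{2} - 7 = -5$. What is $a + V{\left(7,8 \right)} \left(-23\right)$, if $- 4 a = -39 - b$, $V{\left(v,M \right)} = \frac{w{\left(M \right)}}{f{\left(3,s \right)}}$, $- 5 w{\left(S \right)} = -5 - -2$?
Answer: $- \frac{1963}{100} \approx -19.63$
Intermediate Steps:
$s = 4$ ($s = 14 + 2 \left(-5\right) = 14 - 10 = 4$)
$b = -112$ ($b = -3 - 109 = -112$)
$w{\left(S \right)} = \frac{3}{5}$ ($w{\left(S \right)} = - \frac{-5 - -2}{5} = - \frac{-5 + 2}{5} = \left(- \frac{1}{5}\right) \left(-3\right) = \frac{3}{5}$)
$f{\left(r,q \right)} = q + 2 r$ ($f{\left(r,q \right)} = \left(q + r\right) + r = q + 2 r$)
$V{\left(v,M \right)} = \frac{3}{50}$ ($V{\left(v,M \right)} = \frac{3}{5 \left(4 + 2 \cdot 3\right)} = \frac{3}{5 \left(4 + 6\right)} = \frac{3}{5 \cdot 10} = \frac{3}{5} \cdot \frac{1}{10} = \frac{3}{50}$)
$a = - \frac{73}{4}$ ($a = - \frac{-39 - -112}{4} = - \frac{-39 + 112}{4} = \left(- \frac{1}{4}\right) 73 = - \frac{73}{4} \approx -18.25$)
$a + V{\left(7,8 \right)} \left(-23\right) = - \frac{73}{4} + \frac{3}{50} \left(-23\right) = - \frac{73}{4} - \frac{69}{50} = - \frac{1963}{100}$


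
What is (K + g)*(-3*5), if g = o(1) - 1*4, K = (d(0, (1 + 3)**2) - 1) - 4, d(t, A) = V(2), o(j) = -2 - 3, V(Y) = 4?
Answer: 150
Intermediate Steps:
o(j) = -5
d(t, A) = 4
K = -1 (K = (4 - 1) - 4 = 3 - 4 = -1)
g = -9 (g = -5 - 1*4 = -5 - 4 = -9)
(K + g)*(-3*5) = (-1 - 9)*(-3*5) = -10*(-15) = 150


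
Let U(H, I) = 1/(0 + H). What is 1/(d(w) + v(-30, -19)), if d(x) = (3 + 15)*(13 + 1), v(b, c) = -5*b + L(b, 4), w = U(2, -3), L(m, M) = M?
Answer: 1/406 ≈ 0.0024631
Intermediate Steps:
U(H, I) = 1/H
w = 1/2 ≈ 0.50000
v(b, c) = 4 - 5*b (v(b, c) = -5*b + 4 = 4 - 5*b)
d(x) = 252 (d(x) = 18*14 = 252)
1/(d(w) + v(-30, -19)) = 1/(252 + (4 - 5*(-30))) = 1/(252 + (4 + 150)) = 1/(252 + 154) = 1/406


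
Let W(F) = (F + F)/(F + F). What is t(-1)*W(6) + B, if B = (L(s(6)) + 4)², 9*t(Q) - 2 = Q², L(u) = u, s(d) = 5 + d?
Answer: 676/3 ≈ 225.33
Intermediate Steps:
W(F) = 1 (W(F) = (2*F)/((2*F)) = (2*F)*(1/(2*F)) = 1)
t(Q) = 2/9 + Q²/9
B = 225 (B = ((5 + 6) + 4)² = (11 + 4)² = 15² = 225)
t(-1)*W(6) + B = (2/9 + (⅑)*(-1)²)*1 + 225 = (2/9 + (⅑)*1)*1 + 225 = (2/9 + ⅑)*1 + 225 = (⅓)*1 + 225 = ⅓ + 225 = 676/3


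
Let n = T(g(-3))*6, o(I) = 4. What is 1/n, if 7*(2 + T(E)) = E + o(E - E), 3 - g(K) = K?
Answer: -7/24 ≈ -0.29167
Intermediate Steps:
g(K) = 3 - K
T(E) = -10/7 + E/7 (T(E) = -2 + (E + 4)/7 = -2 + (4 + E)/7 = -2 + (4/7 + E/7) = -10/7 + E/7)
n = -24/7 (n = (-10/7 + (3 - 1*(-3))/7)*6 = (-10/7 + (3 + 3)/7)*6 = (-10/7 + (⅐)*6)*6 = (-10/7 + 6/7)*6 = -4/7*6 = -24/7 ≈ -3.4286)
1/n = 1/(-24/7) = -7/24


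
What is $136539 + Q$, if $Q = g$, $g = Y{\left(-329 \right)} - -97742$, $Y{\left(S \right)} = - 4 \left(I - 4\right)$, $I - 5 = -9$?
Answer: $234313$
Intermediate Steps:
$I = -4$ ($I = 5 - 9 = -4$)
$Y{\left(S \right)} = 32$ ($Y{\left(S \right)} = - 4 \left(-4 - 4\right) = \left(-4\right) \left(-8\right) = 32$)
$g = 97774$ ($g = 32 - -97742 = 32 + 97742 = 97774$)
$Q = 97774$
$136539 + Q = 136539 + 97774 = 234313$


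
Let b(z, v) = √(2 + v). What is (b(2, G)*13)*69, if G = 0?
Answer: 897*√2 ≈ 1268.5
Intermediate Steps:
(b(2, G)*13)*69 = (√(2 + 0)*13)*69 = (√2*13)*69 = (13*√2)*69 = 897*√2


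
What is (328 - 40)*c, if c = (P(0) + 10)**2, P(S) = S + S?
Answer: 28800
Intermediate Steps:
P(S) = 2*S
c = 100 (c = (2*0 + 10)**2 = (0 + 10)**2 = 10**2 = 100)
(328 - 40)*c = (328 - 40)*100 = 288*100 = 28800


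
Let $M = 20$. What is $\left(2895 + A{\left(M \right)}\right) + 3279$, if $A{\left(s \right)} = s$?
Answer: $6194$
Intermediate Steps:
$\left(2895 + A{\left(M \right)}\right) + 3279 = \left(2895 + 20\right) + 3279 = 2915 + 3279 = 6194$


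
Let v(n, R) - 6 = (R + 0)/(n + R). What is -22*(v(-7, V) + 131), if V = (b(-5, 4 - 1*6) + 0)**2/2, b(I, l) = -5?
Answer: -3064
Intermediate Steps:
V = 25/2 (V = (-5 + 0)**2/2 = (-5)**2*(1/2) = 25*(1/2) = 25/2 ≈ 12.500)
v(n, R) = 6 + R/(R + n) (v(n, R) = 6 + (R + 0)/(n + R) = 6 + R/(R + n))
-22*(v(-7, V) + 131) = -22*((6*(-7) + 7*(25/2))/(25/2 - 7) + 131) = -22*((-42 + 175/2)/(11/2) + 131) = -22*((2/11)*(91/2) + 131) = -22*(91/11 + 131) = -22*1532/11 = -3064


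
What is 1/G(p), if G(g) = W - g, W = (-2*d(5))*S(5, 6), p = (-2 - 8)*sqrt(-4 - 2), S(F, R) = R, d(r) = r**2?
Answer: -1/302 - I*sqrt(6)/9060 ≈ -0.0033113 - 0.00027036*I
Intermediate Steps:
p = -10*I*sqrt(6) ≈ -24.495*I
W = -300 (W = -2*5**2*6 = -2*25*6 = -50*6 = -300)
G(g) = -300 - g
1/G(p) = 1/(-300 - (-10)*I*sqrt(6)) = 1/(-300 + 10*I*sqrt(6))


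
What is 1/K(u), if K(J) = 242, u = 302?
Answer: 1/242 ≈ 0.0041322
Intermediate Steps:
1/K(u) = 1/242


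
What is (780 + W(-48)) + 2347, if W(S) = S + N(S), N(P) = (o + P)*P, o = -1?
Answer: 5431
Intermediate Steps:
N(P) = P*(-1 + P) (N(P) = (-1 + P)*P = P*(-1 + P))
W(S) = S + S*(-1 + S)
(780 + W(-48)) + 2347 = (780 + (-48)²) + 2347 = (780 + 2304) + 2347 = 3084 + 2347 = 5431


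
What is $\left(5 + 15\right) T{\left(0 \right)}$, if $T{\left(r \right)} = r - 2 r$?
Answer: $0$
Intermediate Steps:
$T{\left(r \right)} = - r$
$\left(5 + 15\right) T{\left(0 \right)} = \left(5 + 15\right) \left(\left(-1\right) 0\right) = 20 \cdot 0 = 0$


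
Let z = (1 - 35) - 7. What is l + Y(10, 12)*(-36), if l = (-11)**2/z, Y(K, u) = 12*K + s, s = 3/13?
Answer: -2308561/533 ≈ -4331.3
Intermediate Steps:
z = -41 (z = -34 - 7 = -41)
s = 3/13 (s = 3*(1/13) = 3/13 ≈ 0.23077)
Y(K, u) = 3/13 + 12*K (Y(K, u) = 12*K + 3/13 = 3/13 + 12*K)
l = -121/41 (l = (-11)**2/(-41) = 121*(-1/41) = -121/41 ≈ -2.9512)
l + Y(10, 12)*(-36) = -121/41 + (3/13 + 12*10)*(-36) = -121/41 + (3/13 + 120)*(-36) = -121/41 + (1563/13)*(-36) = -121/41 - 56268/13 = -2308561/533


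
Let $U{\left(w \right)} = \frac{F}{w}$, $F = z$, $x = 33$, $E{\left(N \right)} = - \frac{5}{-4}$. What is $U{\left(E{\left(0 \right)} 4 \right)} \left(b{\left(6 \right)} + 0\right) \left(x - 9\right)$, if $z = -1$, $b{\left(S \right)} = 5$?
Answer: $-24$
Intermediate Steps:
$E{\left(N \right)} = \frac{5}{4}$ ($E{\left(N \right)} = \left(-5\right) \left(- \frac{1}{4}\right) = \frac{5}{4}$)
$F = -1$
$U{\left(w \right)} = - \frac{1}{w}$
$U{\left(E{\left(0 \right)} 4 \right)} \left(b{\left(6 \right)} + 0\right) \left(x - 9\right) = - \frac{1}{\frac{5}{4} \cdot 4} \left(5 + 0\right) \left(33 - 9\right) = - \frac{1}{5} \cdot 5 \cdot 24 = \left(-1\right) \frac{1}{5} \cdot 5 \cdot 24 = \left(- \frac{1}{5}\right) 5 \cdot 24 = \left(-1\right) 24 = -24$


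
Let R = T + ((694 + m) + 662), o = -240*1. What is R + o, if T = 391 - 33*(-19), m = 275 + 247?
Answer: 2656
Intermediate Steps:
o = -240
m = 522
T = 1018 (T = 391 - 1*(-627) = 391 + 627 = 1018)
R = 2896 (R = 1018 + ((694 + 522) + 662) = 1018 + (1216 + 662) = 1018 + 1878 = 2896)
R + o = 2896 - 240 = 2656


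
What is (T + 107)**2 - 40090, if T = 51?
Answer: -15126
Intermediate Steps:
(T + 107)**2 - 40090 = (51 + 107)**2 - 40090 = 158**2 - 40090 = 24964 - 40090 = -15126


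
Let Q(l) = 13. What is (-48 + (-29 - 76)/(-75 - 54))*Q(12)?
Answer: -26377/43 ≈ -613.42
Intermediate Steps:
(-48 + (-29 - 76)/(-75 - 54))*Q(12) = (-48 + (-29 - 76)/(-75 - 54))*13 = (-48 - 105/(-129))*13 = (-48 - 105*(-1/129))*13 = (-48 + 35/43)*13 = -2029/43*13 = -26377/43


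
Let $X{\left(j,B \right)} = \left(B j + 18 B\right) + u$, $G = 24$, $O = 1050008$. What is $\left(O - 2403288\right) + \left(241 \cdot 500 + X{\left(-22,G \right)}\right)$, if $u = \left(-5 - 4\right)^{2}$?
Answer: $-1232795$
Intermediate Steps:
$u = 81$ ($u = \left(-9\right)^{2} = 81$)
$X{\left(j,B \right)} = 81 + 18 B + B j$ ($X{\left(j,B \right)} = \left(B j + 18 B\right) + 81 = \left(18 B + B j\right) + 81 = 81 + 18 B + B j$)
$\left(O - 2403288\right) + \left(241 \cdot 500 + X{\left(-22,G \right)}\right) = \left(1050008 - 2403288\right) + \left(241 \cdot 500 + \left(81 + 18 \cdot 24 + 24 \left(-22\right)\right)\right) = -1353280 + \left(120500 + \left(81 + 432 - 528\right)\right) = -1353280 + \left(120500 - 15\right) = -1353280 + 120485 = -1232795$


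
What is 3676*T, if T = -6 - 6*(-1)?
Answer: 0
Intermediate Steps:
T = 0 (T = -6 + 6 = 0)
3676*T = 3676*0 = 0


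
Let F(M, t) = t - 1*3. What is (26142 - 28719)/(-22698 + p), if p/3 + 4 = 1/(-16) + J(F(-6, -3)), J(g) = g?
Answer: 13744/121217 ≈ 0.11338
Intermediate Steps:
F(M, t) = -3 + t (F(M, t) = t - 3 = -3 + t)
p = -483/16 (p = -12 + 3*(1/(-16) + (-3 - 3)) = -12 + 3*(-1/16 - 6) = -12 + 3*(-97/16) = -12 - 291/16 = -483/16 ≈ -30.188)
(26142 - 28719)/(-22698 + p) = (26142 - 28719)/(-22698 - 483/16) = -2577/(-363651/16) = -2577*(-16/363651) = 13744/121217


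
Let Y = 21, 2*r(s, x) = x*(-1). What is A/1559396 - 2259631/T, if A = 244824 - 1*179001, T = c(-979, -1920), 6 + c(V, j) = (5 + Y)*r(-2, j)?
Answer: -1761008497867/19456583892 ≈ -90.510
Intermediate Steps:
r(s, x) = -x/2 (r(s, x) = (x*(-1))/2 = (-x)/2 = -x/2)
c(V, j) = -6 - 13*j (c(V, j) = -6 + (5 + 21)*(-j/2) = -6 + 26*(-j/2) = -6 - 13*j)
T = 24954 (T = -6 - 13*(-1920) = -6 + 24960 = 24954)
A = 65823 (A = 244824 - 179001 = 65823)
A/1559396 - 2259631/T = 65823/1559396 - 2259631/24954 = -1761008497867/19456583892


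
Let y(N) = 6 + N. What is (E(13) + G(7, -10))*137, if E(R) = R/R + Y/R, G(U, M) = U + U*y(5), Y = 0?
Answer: 11645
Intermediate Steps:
G(U, M) = 12*U (G(U, M) = U + U*(6 + 5) = U + U*11 = U + 11*U = 12*U)
E(R) = 1 (E(R) = R/R + 0/R = 1 + 0 = 1)
(E(13) + G(7, -10))*137 = (1 + 12*7)*137 = (1 + 84)*137 = 85*137 = 11645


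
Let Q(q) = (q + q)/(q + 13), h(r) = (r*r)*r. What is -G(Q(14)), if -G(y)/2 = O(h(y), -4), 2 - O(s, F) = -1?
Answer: 6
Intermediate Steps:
h(r) = r³ (h(r) = r²*r = r³)
O(s, F) = 3 (O(s, F) = 2 - 1*(-1) = 2 + 1 = 3)
Q(q) = 2*q/(13 + q) (Q(q) = (2*q)/(13 + q) = 2*q/(13 + q))
G(y) = -6 (G(y) = -2*3 = -6)
-G(Q(14)) = -1*(-6) = 6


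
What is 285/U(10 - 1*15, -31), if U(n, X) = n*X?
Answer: 57/31 ≈ 1.8387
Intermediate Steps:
U(n, X) = X*n
285/U(10 - 1*15, -31) = 285/((-31*(10 - 1*15))) = 285/((-31*(10 - 15))) = 285/((-31*(-5))) = 285/155 = 285*(1/155) = 57/31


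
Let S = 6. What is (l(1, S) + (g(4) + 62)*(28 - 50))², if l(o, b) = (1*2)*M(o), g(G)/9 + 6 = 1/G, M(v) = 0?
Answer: 203401/4 ≈ 50850.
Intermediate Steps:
g(G) = -54 + 9/G
l(o, b) = 0 (l(o, b) = (1*2)*0 = 2*0 = 0)
(l(1, S) + (g(4) + 62)*(28 - 50))² = (0 + ((-54 + 9/4) + 62)*(28 - 50))² = (0 + ((-54 + 9*(¼)) + 62)*(-22))² = (0 + ((-54 + 9/4) + 62)*(-22))² = (0 + (-207/4 + 62)*(-22))² = (0 + (41/4)*(-22))² = (0 - 451/2)² = (-451/2)² = 203401/4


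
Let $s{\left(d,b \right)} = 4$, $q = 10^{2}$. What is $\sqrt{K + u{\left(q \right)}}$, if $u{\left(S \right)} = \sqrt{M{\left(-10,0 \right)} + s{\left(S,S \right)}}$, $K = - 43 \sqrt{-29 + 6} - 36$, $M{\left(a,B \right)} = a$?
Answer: $\sqrt{-36 + i \sqrt{6} - 43 i \sqrt{23}} \approx 9.2446 - 11.021 i$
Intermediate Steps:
$q = 100$
$K = -36 - 43 i \sqrt{23}$ ($K = - 43 \sqrt{-23} - 36 = - 43 i \sqrt{23} - 36 = -36 - 43 i \sqrt{23} \approx -36.0 - 206.22 i$)
$u{\left(S \right)} = i \sqrt{6}$ ($u{\left(S \right)} = \sqrt{-10 + 4} = \sqrt{-6} = i \sqrt{6}$)
$\sqrt{K + u{\left(q \right)}} = \sqrt{\left(-36 - 43 i \sqrt{23}\right) + i \sqrt{6}} = \sqrt{-36 + i \sqrt{6} - 43 i \sqrt{23}}$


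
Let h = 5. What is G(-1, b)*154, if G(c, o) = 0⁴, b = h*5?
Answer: 0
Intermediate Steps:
b = 25 (b = 5*5 = 25)
G(c, o) = 0
G(-1, b)*154 = 0*154 = 0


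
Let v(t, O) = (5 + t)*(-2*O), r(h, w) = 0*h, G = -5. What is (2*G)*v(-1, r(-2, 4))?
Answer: 0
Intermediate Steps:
r(h, w) = 0
v(t, O) = -2*O*(5 + t)
(2*G)*v(-1, r(-2, 4)) = (2*(-5))*(-2*0*(5 - 1)) = -(-20)*0*4 = -10*0 = 0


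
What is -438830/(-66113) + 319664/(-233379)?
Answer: 81279760538/15429385827 ≈ 5.2679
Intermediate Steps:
-438830/(-66113) + 319664/(-233379) = -438830*(-1/66113) + 319664*(-1/233379) = 438830/66113 - 319664/233379 = 81279760538/15429385827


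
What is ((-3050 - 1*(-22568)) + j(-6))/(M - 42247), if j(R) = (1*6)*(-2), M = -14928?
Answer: -19506/57175 ≈ -0.34116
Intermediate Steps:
j(R) = -12 (j(R) = 6*(-2) = -12)
((-3050 - 1*(-22568)) + j(-6))/(M - 42247) = ((-3050 - 1*(-22568)) - 12)/(-14928 - 42247) = ((-3050 + 22568) - 12)/(-57175) = (19518 - 12)*(-1/57175) = 19506*(-1/57175) = -19506/57175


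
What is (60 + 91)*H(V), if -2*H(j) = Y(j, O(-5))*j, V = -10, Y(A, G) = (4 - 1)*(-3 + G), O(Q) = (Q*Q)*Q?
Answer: -289920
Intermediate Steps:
O(Q) = Q**3 (O(Q) = Q**2*Q = Q**3)
Y(A, G) = -9 + 3*G (Y(A, G) = 3*(-3 + G) = -9 + 3*G)
H(j) = 192*j (H(j) = -(-9 + 3*(-5)**3)*j/2 = -(-9 + 3*(-125))*j/2 = -(-9 - 375)*j/2 = -(-192)*j = 192*j)
(60 + 91)*H(V) = (60 + 91)*(192*(-10)) = 151*(-1920) = -289920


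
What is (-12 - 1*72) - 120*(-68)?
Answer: 8076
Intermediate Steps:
(-12 - 1*72) - 120*(-68) = (-12 - 72) + 8160 = -84 + 8160 = 8076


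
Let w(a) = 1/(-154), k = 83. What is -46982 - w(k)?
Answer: -7235227/154 ≈ -46982.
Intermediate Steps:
w(a) = -1/154
-46982 - w(k) = -46982 - 1*(-1/154) = -46982 + 1/154 = -7235227/154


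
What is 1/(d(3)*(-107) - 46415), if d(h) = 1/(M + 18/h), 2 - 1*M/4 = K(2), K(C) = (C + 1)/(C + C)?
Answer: -11/510672 ≈ -2.1540e-5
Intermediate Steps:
K(C) = (1 + C)/(2*C) (K(C) = (1 + C)/((2*C)) = (1 + C)*(1/(2*C)) = (1 + C)/(2*C))
M = 5 (M = 8 - 2*(1 + 2)/2 = 8 - 2*3/2 = 8 - 4*¾ = 8 - 3 = 5)
d(h) = 1/(5 + 18/h)
1/(d(3)*(-107) - 46415) = 1/((3/(18 + 5*3))*(-107) - 46415) = 1/((3/(18 + 15))*(-107) - 46415) = 1/((3/33)*(-107) - 46415) = 1/((3*(1/33))*(-107) - 46415) = 1/((1/11)*(-107) - 46415) = 1/(-107/11 - 46415) = 1/(-510672/11) = -11/510672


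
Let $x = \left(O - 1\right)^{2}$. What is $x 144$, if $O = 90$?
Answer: $1140624$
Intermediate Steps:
$x = 7921$ ($x = \left(90 - 1\right)^{2} = 89^{2} = 7921$)
$x 144 = 7921 \cdot 144 = 1140624$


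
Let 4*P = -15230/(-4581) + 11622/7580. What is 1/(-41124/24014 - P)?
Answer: -833861655720/2440682038757 ≈ -0.34165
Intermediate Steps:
P = 84341891/69447960 (P = (-15230/(-4581) + 11622/7580)/4 = (-15230*(-1/4581) + 11622*(1/7580))/4 = (15230/4581 + 5811/3790)/4 = (¼)*(84341891/17361990) = 84341891/69447960 ≈ 1.2145)
1/(-41124/24014 - P) = 1/(-41124/24014 - 1*84341891/69447960) = 1/(-41124*1/24014 - 84341891/69447960) = 1/(-20562/12007 - 84341891/69447960) = 1/(-2440682038757/833861655720) = -833861655720/2440682038757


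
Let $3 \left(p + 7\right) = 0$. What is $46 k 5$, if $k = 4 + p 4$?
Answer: $-5520$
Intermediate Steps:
$p = -7$ ($p = -7 + \frac{1}{3} \cdot 0 = -7 + 0 = -7$)
$k = -24$ ($k = 4 - 28 = -24$)
$46 k 5 = 46 \left(-24\right) 5 = \left(-1104\right) 5 = -5520$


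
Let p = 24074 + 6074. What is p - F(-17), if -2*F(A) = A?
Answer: 60279/2 ≈ 30140.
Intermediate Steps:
F(A) = -A/2
p = 30148
p - F(-17) = 30148 - (-1)*(-17)/2 = 30148 - 1*17/2 = 30148 - 17/2 = 60279/2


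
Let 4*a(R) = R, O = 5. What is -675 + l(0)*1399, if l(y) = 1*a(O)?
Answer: 4295/4 ≈ 1073.8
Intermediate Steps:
a(R) = R/4
l(y) = 5/4 (l(y) = 1*((¼)*5) = 1*(5/4) = 5/4)
-675 + l(0)*1399 = -675 + (5/4)*1399 = -675 + 6995/4 = 4295/4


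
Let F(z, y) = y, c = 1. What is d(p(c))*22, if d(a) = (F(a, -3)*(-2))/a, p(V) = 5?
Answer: 132/5 ≈ 26.400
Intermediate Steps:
d(a) = 6/a (d(a) = (-3*(-2))/a = 6/a)
d(p(c))*22 = (6/5)*22 = 132/5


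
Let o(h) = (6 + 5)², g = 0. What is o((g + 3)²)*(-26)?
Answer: -3146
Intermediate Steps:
o(h) = 121 (o(h) = 11² = 121)
o((g + 3)²)*(-26) = 121*(-26) = -3146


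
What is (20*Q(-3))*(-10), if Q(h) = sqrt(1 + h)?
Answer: -200*I*sqrt(2) ≈ -282.84*I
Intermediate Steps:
(20*Q(-3))*(-10) = (20*sqrt(1 - 3))*(-10) = (20*sqrt(-2))*(-10) = (20*(I*sqrt(2)))*(-10) = (20*I*sqrt(2))*(-10) = -200*I*sqrt(2)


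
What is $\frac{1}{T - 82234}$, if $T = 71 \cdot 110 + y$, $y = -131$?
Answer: $- \frac{1}{74555} \approx -1.3413 \cdot 10^{-5}$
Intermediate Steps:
$T = 7679$ ($T = 71 \cdot 110 - 131 = 7810 - 131 = 7679$)
$\frac{1}{T - 82234} = \frac{1}{7679 - 82234} = \frac{1}{-74555} = - \frac{1}{74555}$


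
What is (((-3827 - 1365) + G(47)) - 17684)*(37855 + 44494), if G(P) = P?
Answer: -1879945321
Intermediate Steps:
(((-3827 - 1365) + G(47)) - 17684)*(37855 + 44494) = (((-3827 - 1365) + 47) - 17684)*(37855 + 44494) = ((-5192 + 47) - 17684)*82349 = (-5145 - 17684)*82349 = -22829*82349 = -1879945321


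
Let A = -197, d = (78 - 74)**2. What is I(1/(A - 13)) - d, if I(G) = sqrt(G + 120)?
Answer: -16 + sqrt(5291790)/210 ≈ -5.0458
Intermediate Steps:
d = 16 (d = 4**2 = 16)
I(G) = sqrt(120 + G)
I(1/(A - 13)) - d = sqrt(120 + 1/(-197 - 13)) - 1*16 = sqrt(120 + 1/(-210)) - 16 = sqrt(120 - 1/210) - 16 = sqrt(25199/210) - 16 = sqrt(5291790)/210 - 16 = -16 + sqrt(5291790)/210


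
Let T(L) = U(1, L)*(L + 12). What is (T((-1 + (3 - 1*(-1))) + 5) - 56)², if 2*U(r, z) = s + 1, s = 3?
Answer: 256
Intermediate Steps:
U(r, z) = 2 (U(r, z) = (3 + 1)/2 = (½)*4 = 2)
T(L) = 24 + 2*L (T(L) = 2*(L + 12) = 2*(12 + L) = 24 + 2*L)
(T((-1 + (3 - 1*(-1))) + 5) - 56)² = ((24 + 2*((-1 + (3 - 1*(-1))) + 5)) - 56)² = ((24 + 2*((-1 + (3 + 1)) + 5)) - 56)² = ((24 + 2*((-1 + 4) + 5)) - 56)² = ((24 + 2*(3 + 5)) - 56)² = ((24 + 2*8) - 56)² = ((24 + 16) - 56)² = (40 - 56)² = (-16)² = 256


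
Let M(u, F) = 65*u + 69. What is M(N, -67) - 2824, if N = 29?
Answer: -870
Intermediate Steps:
M(u, F) = 69 + 65*u
M(N, -67) - 2824 = (69 + 65*29) - 2824 = (69 + 1885) - 2824 = 1954 - 2824 = -870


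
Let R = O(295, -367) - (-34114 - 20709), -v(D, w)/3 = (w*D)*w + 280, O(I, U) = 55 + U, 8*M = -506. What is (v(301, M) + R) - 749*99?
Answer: -58127807/16 ≈ -3.6330e+6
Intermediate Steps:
M = -253/4 (M = (⅛)*(-506) = -253/4 ≈ -63.250)
v(D, w) = -840 - 3*D*w² (v(D, w) = -3*((w*D)*w + 280) = -3*((D*w)*w + 280) = -3*(D*w² + 280) = -3*(280 + D*w²) = -840 - 3*D*w²)
R = 54511 (R = (55 - 367) - (-34114 - 20709) = -312 - 1*(-54823) = -312 + 54823 = 54511)
(v(301, M) + R) - 749*99 = ((-840 - 3*301*(-253/4)²) + 54511) - 749*99 = ((-840 - 3*301*64009/16) + 54511) - 74151 = ((-840 - 57800127/16) + 54511) - 74151 = (-57813567/16 + 54511) - 74151 = -56941391/16 - 74151 = -58127807/16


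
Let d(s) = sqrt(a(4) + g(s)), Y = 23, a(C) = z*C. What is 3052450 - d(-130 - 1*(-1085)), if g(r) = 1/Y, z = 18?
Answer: 3052450 - sqrt(38111)/23 ≈ 3.0524e+6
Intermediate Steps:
a(C) = 18*C
g(r) = 1/23
d(s) = sqrt(38111)/23 (d(s) = sqrt(18*4 + 1/23) = sqrt(72 + 1/23) = sqrt(1657/23) = sqrt(38111)/23)
3052450 - d(-130 - 1*(-1085)) = 3052450 - sqrt(38111)/23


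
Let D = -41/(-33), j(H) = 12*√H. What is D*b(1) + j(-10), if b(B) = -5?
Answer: -205/33 + 12*I*√10 ≈ -6.2121 + 37.947*I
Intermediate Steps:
D = 41/33 (D = -41*(-1/33) = 41/33 ≈ 1.2424)
D*b(1) + j(-10) = (41/33)*(-5) + 12*√(-10) = -205/33 + 12*(I*√10) = -205/33 + 12*I*√10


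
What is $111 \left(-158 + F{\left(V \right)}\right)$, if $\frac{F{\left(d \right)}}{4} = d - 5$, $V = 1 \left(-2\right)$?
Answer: $-20646$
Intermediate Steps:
$V = -2$
$F{\left(d \right)} = -20 + 4 d$ ($F{\left(d \right)} = 4 \left(d - 5\right) = 4 \left(-5 + d\right) = -20 + 4 d$)
$111 \left(-158 + F{\left(V \right)}\right) = 111 \left(-158 + \left(-20 + 4 \left(-2\right)\right)\right) = 111 \left(-158 - 28\right) = 111 \left(-186\right) = -20646$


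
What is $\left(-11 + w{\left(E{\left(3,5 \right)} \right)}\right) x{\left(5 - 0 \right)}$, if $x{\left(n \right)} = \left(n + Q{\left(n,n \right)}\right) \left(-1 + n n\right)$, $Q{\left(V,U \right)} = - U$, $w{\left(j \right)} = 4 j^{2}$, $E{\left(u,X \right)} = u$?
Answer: $0$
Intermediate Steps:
$x{\left(n \right)} = 0$ ($x{\left(n \right)} = \left(n - n\right) \left(-1 + n n\right) = 0 \left(-1 + n^{2}\right) = 0$)
$\left(-11 + w{\left(E{\left(3,5 \right)} \right)}\right) x{\left(5 - 0 \right)} = \left(-11 + 4 \cdot 3^{2}\right) 0 = \left(-11 + 4 \cdot 9\right) 0 = \left(-11 + 36\right) 0 = 25 \cdot 0 = 0$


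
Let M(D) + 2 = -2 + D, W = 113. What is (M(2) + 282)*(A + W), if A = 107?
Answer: 61600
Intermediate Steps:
M(D) = -4 + D (M(D) = -2 + (-2 + D) = -4 + D)
(M(2) + 282)*(A + W) = ((-4 + 2) + 282)*(107 + 113) = (-2 + 282)*220 = 280*220 = 61600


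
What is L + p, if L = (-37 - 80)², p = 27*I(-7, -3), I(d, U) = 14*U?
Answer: 12555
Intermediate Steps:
p = -1134 (p = 27*(14*(-3)) = 27*(-42) = -1134)
L = 13689 (L = (-117)² = 13689)
L + p = 13689 - 1134 = 12555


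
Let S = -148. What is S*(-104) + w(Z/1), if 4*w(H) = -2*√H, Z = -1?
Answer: 15392 - I/2 ≈ 15392.0 - 0.5*I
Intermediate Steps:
w(H) = -√H/2 (w(H) = (-2*√H)/4 = -√H/2)
S*(-104) + w(Z/1) = -148*(-104) - √(-1)/2 = 15392 - I/2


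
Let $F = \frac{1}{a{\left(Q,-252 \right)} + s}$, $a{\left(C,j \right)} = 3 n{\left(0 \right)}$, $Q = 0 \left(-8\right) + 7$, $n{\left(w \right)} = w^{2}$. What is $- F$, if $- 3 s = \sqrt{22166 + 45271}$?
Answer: $\frac{\sqrt{7493}}{7493} \approx 0.011552$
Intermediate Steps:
$Q = 7$ ($Q = 0 + 7 = 7$)
$s = - \sqrt{7493}$ ($s = - \frac{\sqrt{22166 + 45271}}{3} = - \frac{\sqrt{67437}}{3} = - \frac{3 \sqrt{7493}}{3} = - \sqrt{7493} \approx -86.562$)
$a{\left(C,j \right)} = 0$ ($a{\left(C,j \right)} = 3 \cdot 0^{2} = 3 \cdot 0 = 0$)
$F = - \frac{\sqrt{7493}}{7493}$ ($F = \frac{1}{0 - \sqrt{7493}} = \frac{1}{\left(-1\right) \sqrt{7493}} = - \frac{\sqrt{7493}}{7493} \approx -0.011552$)
$- F = - \frac{\left(-1\right) \sqrt{7493}}{7493} = \frac{\sqrt{7493}}{7493}$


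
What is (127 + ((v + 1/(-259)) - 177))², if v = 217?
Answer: 1870735504/67081 ≈ 27888.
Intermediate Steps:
(127 + ((v + 1/(-259)) - 177))² = (127 + ((217 + 1/(-259)) - 177))² = (127 + ((217 - 1/259) - 177))² = (127 + (56202/259 - 177))² = (127 + 10359/259)² = (43252/259)² = 1870735504/67081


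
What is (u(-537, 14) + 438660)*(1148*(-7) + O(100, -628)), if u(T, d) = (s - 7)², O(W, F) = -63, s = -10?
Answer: -3555047951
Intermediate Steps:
u(T, d) = 289 (u(T, d) = (-10 - 7)² = (-17)² = 289)
(u(-537, 14) + 438660)*(1148*(-7) + O(100, -628)) = (289 + 438660)*(1148*(-7) - 63) = 438949*(-8036 - 63) = 438949*(-8099) = -3555047951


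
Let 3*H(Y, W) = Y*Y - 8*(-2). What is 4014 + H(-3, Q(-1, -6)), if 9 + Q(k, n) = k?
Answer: 12067/3 ≈ 4022.3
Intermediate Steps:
Q(k, n) = -9 + k
H(Y, W) = 16/3 + Y**2/3 (H(Y, W) = (Y*Y - 8*(-2))/3 = (Y**2 + 16)/3 = (16 + Y**2)/3 = 16/3 + Y**2/3)
4014 + H(-3, Q(-1, -6)) = 4014 + (16/3 + (1/3)*(-3)**2) = 4014 + (16/3 + (1/3)*9) = 4014 + (16/3 + 3) = 4014 + 25/3 = 12067/3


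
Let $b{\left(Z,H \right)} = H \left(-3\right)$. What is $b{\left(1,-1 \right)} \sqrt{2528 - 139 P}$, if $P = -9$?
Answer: $3 \sqrt{3779} \approx 184.42$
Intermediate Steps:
$b{\left(Z,H \right)} = - 3 H$
$b{\left(1,-1 \right)} \sqrt{2528 - 139 P} = \left(-3\right) \left(-1\right) \sqrt{2528 - -1251} = 3 \sqrt{2528 + 1251} = 3 \sqrt{3779}$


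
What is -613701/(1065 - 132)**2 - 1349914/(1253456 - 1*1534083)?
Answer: 111429357491/27142524067 ≈ 4.1053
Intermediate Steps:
-613701/(1065 - 132)**2 - 1349914/(1253456 - 1*1534083) = -613701/(933**2) - 1349914/(1253456 - 1534083) = -613701/870489 - 1349914/(-280627) = -613701*1/870489 - 1349914*(-1/280627) = -68189/96721 + 1349914/280627 = 111429357491/27142524067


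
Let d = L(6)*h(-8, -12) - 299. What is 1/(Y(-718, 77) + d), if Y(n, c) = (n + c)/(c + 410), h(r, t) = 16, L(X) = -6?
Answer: -487/193006 ≈ -0.0025232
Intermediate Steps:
Y(n, c) = (c + n)/(410 + c)
d = -395 (d = -6*16 - 299 = -96 - 299 = -395)
1/(Y(-718, 77) + d) = 1/((77 - 718)/(410 + 77) - 395) = 1/(-641/487 - 395) = 1/(-193006/487) = -487/193006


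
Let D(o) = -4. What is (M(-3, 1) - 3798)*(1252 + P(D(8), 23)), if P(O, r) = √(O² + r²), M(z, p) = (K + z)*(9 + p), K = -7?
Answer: -4880296 - 3898*√545 ≈ -4.9713e+6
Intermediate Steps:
M(z, p) = (-7 + z)*(9 + p)
(M(-3, 1) - 3798)*(1252 + P(D(8), 23)) = ((-63 - 7*1 + 9*(-3) + 1*(-3)) - 3798)*(1252 + √((-4)² + 23²)) = ((-63 - 7 - 27 - 3) - 3798)*(1252 + √(16 + 529)) = (-100 - 3798)*(1252 + √545) = -3898*(1252 + √545) = -4880296 - 3898*√545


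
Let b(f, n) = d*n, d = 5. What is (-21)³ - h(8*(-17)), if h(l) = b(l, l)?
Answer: -8581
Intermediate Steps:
b(f, n) = 5*n
h(l) = 5*l
(-21)³ - h(8*(-17)) = (-21)³ - 5*8*(-17) = -9261 - 5*(-136) = -9261 - 1*(-680) = -9261 + 680 = -8581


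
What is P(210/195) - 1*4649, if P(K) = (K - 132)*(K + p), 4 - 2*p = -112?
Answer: -2092817/169 ≈ -12384.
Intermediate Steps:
p = 58 (p = 2 - 1/2*(-112) = 2 + 56 = 58)
P(K) = (-132 + K)*(58 + K) (P(K) = (K - 132)*(K + 58) = (-132 + K)*(58 + K))
P(210/195) - 1*4649 = (-7656 + (210/195)**2 - 15540/195) - 1*4649 = (-7656 + (210*(1/195))**2 - 15540/195) - 4649 = (-7656 + (14/13)**2 - 74*14/13) - 4649 = (-7656 + 196/169 - 1036/13) - 4649 = -1307136/169 - 4649 = -2092817/169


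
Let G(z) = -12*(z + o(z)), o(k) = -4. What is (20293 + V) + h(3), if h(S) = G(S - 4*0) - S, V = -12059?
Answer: 8243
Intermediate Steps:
G(z) = 48 - 12*z (G(z) = -12*(z - 4) = -12*(-4 + z) = 48 - 12*z)
h(S) = 48 - 13*S (h(S) = (48 - 12*(S - 4*0)) - S = (48 - 12*(S + 0)) - S = (48 - 12*S) - S = 48 - 13*S)
(20293 + V) + h(3) = (20293 - 12059) + (48 - 13*3) = 8234 + (48 - 39) = 8234 + 9 = 8243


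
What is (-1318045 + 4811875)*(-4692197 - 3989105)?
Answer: -30330993366660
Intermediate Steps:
(-1318045 + 4811875)*(-4692197 - 3989105) = 3493830*(-8681302) = -30330993366660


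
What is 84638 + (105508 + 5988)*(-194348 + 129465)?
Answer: -7234110330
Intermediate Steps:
84638 + (105508 + 5988)*(-194348 + 129465) = 84638 + 111496*(-64883) = 84638 - 7234194968 = -7234110330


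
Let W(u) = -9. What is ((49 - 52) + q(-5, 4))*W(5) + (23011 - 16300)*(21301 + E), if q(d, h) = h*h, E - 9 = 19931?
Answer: 276768234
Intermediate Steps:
E = 19940 (E = 9 + 19931 = 19940)
q(d, h) = h²
((49 - 52) + q(-5, 4))*W(5) + (23011 - 16300)*(21301 + E) = ((49 - 52) + 4²)*(-9) + (23011 - 16300)*(21301 + 19940) = (-3 + 16)*(-9) + 6711*41241 = 13*(-9) + 276768351 = -117 + 276768351 = 276768234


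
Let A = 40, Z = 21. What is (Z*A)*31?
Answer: 26040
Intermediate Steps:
(Z*A)*31 = (21*40)*31 = 840*31 = 26040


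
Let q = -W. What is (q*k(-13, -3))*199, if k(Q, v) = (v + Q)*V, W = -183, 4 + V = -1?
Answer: 2913360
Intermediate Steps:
V = -5 (V = -4 - 1 = -5)
k(Q, v) = -5*Q - 5*v (k(Q, v) = (v + Q)*(-5) = (Q + v)*(-5) = -5*Q - 5*v)
q = 183 (q = -1*(-183) = 183)
(q*k(-13, -3))*199 = (183*(-5*(-13) - 5*(-3)))*199 = (183*(65 + 15))*199 = (183*80)*199 = 14640*199 = 2913360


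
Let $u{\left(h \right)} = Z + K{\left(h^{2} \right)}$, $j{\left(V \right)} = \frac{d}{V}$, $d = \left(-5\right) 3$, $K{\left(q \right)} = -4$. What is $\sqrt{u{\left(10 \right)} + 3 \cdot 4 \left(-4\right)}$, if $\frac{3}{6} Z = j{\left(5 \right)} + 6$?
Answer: $i \sqrt{46} \approx 6.7823 i$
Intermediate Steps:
$d = -15$
$j{\left(V \right)} = - \frac{15}{V}$
$Z = 6$ ($Z = 2 \left(- \frac{15}{5} + 6\right) = 2 \left(\left(-15\right) \frac{1}{5} + 6\right) = 2 \left(-3 + 6\right) = 2 \cdot 3 = 6$)
$u{\left(h \right)} = 2$ ($u{\left(h \right)} = 6 - 4 = 2$)
$\sqrt{u{\left(10 \right)} + 3 \cdot 4 \left(-4\right)} = \sqrt{2 + 3 \cdot 4 \left(-4\right)} = \sqrt{2 + 12 \left(-4\right)} = \sqrt{2 - 48} = \sqrt{-46} = i \sqrt{46}$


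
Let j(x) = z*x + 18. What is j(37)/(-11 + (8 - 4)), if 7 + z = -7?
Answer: 500/7 ≈ 71.429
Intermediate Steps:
z = -14 (z = -7 - 7 = -14)
j(x) = 18 - 14*x (j(x) = -14*x + 18 = 18 - 14*x)
j(37)/(-11 + (8 - 4)) = (18 - 14*37)/(-11 + (8 - 4)) = (18 - 518)/(-11 + 4) = -500/(-7) = -500*(-⅐) = 500/7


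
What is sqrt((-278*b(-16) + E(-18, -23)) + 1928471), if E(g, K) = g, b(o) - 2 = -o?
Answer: sqrt(1923449) ≈ 1386.9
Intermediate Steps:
b(o) = 2 - o
sqrt((-278*b(-16) + E(-18, -23)) + 1928471) = sqrt((-278*(2 - 1*(-16)) - 18) + 1928471) = sqrt((-278*(2 + 16) - 18) + 1928471) = sqrt((-278*18 - 18) + 1928471) = sqrt((-5004 - 18) + 1928471) = sqrt(-5022 + 1928471) = sqrt(1923449)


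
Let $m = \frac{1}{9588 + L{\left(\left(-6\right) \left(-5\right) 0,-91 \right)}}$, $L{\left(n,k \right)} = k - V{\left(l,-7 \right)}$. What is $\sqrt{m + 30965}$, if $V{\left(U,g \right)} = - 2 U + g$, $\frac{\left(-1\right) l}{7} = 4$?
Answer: $\frac{3 \sqrt{76780043578}}{4724} \approx 175.97$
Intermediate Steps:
$l = -28$ ($l = \left(-7\right) 4 = -28$)
$V{\left(U,g \right)} = g - 2 U$
$L{\left(n,k \right)} = -49 + k$ ($L{\left(n,k \right)} = k - \left(-7 - -56\right) = k - \left(-7 + 56\right) = k - 49 = -49 + k$)
$m = \frac{1}{9448}$ ($m = \frac{1}{9588 - 140} = \frac{1}{9448} \approx 0.00010584$)
$\sqrt{m + 30965} = \sqrt{\frac{1}{9448} + 30965} = \sqrt{\frac{292557321}{9448}} = \frac{3 \sqrt{76780043578}}{4724}$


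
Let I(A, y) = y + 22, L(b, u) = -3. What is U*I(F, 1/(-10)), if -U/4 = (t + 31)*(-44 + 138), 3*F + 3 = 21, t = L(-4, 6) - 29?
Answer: 41172/5 ≈ 8234.4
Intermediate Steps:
t = -32 (t = -3 - 29 = -32)
F = 6 (F = -1 + (⅓)*21 = -1 + 7 = 6)
I(A, y) = 22 + y
U = 376 (U = -4*(-32 + 31)*(-44 + 138) = -(-4)*94 = -4*(-94) = 376)
U*I(F, 1/(-10)) = 376*(22 + 1/(-10)) = 376*(22 - ⅒) = 376*(219/10) = 41172/5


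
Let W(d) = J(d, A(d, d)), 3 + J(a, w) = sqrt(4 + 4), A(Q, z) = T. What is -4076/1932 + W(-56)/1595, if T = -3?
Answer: -1626754/770385 + 2*sqrt(2)/1595 ≈ -2.1098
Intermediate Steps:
A(Q, z) = -3
J(a, w) = -3 + 2*sqrt(2) (J(a, w) = -3 + sqrt(4 + 4) = -3 + sqrt(8) = -3 + 2*sqrt(2))
W(d) = -3 + 2*sqrt(2)
-4076/1932 + W(-56)/1595 = -4076/1932 + (-3 + 2*sqrt(2))/1595 = -4076*1/1932 + (-3 + 2*sqrt(2))*(1/1595) = -1019/483 + (-3/1595 + 2*sqrt(2)/1595) = -1626754/770385 + 2*sqrt(2)/1595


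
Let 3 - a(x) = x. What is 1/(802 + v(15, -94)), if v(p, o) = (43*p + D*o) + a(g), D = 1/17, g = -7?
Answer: 17/24675 ≈ 0.00068896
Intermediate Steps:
D = 1/17 ≈ 0.058824
a(x) = 3 - x
v(p, o) = 10 + 43*p + o/17 (v(p, o) = (43*p + o/17) + (3 - 1*(-7)) = (43*p + o/17) + (3 + 7) = (43*p + o/17) + 10 = 10 + 43*p + o/17)
1/(802 + v(15, -94)) = 1/(802 + (10 + 43*15 + (1/17)*(-94))) = 1/(802 + (10 + 645 - 94/17)) = 1/(802 + 11041/17) = 1/(24675/17) = 17/24675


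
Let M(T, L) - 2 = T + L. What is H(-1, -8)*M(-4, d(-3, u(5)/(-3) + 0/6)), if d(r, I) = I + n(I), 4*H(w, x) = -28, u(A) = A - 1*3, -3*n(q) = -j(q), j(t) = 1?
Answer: 49/3 ≈ 16.333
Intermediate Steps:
n(q) = ⅓ (n(q) = -(-1)/3 = -⅓*(-1) = ⅓)
u(A) = -3 + A (u(A) = A - 3 = -3 + A)
H(w, x) = -7 (H(w, x) = (¼)*(-28) = -7)
d(r, I) = ⅓ + I (d(r, I) = I + ⅓ = ⅓ + I)
M(T, L) = 2 + L + T (M(T, L) = 2 + (T + L) = 2 + (L + T) = 2 + L + T)
H(-1, -8)*M(-4, d(-3, u(5)/(-3) + 0/6)) = -7*(2 + (⅓ + ((-3 + 5)/(-3) + 0/6)) - 4) = -7*(2 + (⅓ + (2*(-⅓) + 0*(⅙))) - 4) = -7*(2 + (⅓ + (-⅔ + 0)) - 4) = -7*(2 + (⅓ - ⅔) - 4) = -7*(2 - ⅓ - 4) = -7*(-7/3) = 49/3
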